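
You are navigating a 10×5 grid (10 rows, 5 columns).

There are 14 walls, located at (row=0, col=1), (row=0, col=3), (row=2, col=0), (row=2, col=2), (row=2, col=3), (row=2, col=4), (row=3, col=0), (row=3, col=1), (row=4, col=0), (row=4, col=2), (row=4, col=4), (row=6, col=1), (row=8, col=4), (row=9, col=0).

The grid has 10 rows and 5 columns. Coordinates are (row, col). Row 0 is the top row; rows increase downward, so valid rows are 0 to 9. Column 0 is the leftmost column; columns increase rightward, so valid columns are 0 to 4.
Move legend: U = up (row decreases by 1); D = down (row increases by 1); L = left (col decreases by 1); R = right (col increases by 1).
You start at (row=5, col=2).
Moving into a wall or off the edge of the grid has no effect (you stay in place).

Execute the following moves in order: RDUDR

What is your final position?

Answer: Final position: (row=6, col=4)

Derivation:
Start: (row=5, col=2)
  R (right): (row=5, col=2) -> (row=5, col=3)
  D (down): (row=5, col=3) -> (row=6, col=3)
  U (up): (row=6, col=3) -> (row=5, col=3)
  D (down): (row=5, col=3) -> (row=6, col=3)
  R (right): (row=6, col=3) -> (row=6, col=4)
Final: (row=6, col=4)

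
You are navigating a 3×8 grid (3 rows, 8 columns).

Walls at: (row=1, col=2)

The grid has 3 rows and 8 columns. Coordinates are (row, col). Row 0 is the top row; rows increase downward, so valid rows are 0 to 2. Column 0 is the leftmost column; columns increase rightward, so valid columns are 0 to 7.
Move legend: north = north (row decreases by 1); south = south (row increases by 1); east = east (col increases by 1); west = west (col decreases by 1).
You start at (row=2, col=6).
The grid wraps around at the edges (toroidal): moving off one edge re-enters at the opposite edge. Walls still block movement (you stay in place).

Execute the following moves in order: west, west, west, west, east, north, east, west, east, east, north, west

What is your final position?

Start: (row=2, col=6)
  west (west): (row=2, col=6) -> (row=2, col=5)
  west (west): (row=2, col=5) -> (row=2, col=4)
  west (west): (row=2, col=4) -> (row=2, col=3)
  west (west): (row=2, col=3) -> (row=2, col=2)
  east (east): (row=2, col=2) -> (row=2, col=3)
  north (north): (row=2, col=3) -> (row=1, col=3)
  east (east): (row=1, col=3) -> (row=1, col=4)
  west (west): (row=1, col=4) -> (row=1, col=3)
  east (east): (row=1, col=3) -> (row=1, col=4)
  east (east): (row=1, col=4) -> (row=1, col=5)
  north (north): (row=1, col=5) -> (row=0, col=5)
  west (west): (row=0, col=5) -> (row=0, col=4)
Final: (row=0, col=4)

Answer: Final position: (row=0, col=4)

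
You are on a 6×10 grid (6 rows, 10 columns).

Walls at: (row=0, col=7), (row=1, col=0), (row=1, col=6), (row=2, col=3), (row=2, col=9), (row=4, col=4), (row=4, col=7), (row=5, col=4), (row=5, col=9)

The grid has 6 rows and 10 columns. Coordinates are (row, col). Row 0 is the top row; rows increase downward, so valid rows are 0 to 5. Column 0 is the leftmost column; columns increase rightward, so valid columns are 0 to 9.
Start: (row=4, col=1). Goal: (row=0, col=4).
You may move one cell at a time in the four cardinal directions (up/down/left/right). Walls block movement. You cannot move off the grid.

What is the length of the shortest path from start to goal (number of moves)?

Answer: Shortest path length: 7

Derivation:
BFS from (row=4, col=1) until reaching (row=0, col=4):
  Distance 0: (row=4, col=1)
  Distance 1: (row=3, col=1), (row=4, col=0), (row=4, col=2), (row=5, col=1)
  Distance 2: (row=2, col=1), (row=3, col=0), (row=3, col=2), (row=4, col=3), (row=5, col=0), (row=5, col=2)
  Distance 3: (row=1, col=1), (row=2, col=0), (row=2, col=2), (row=3, col=3), (row=5, col=3)
  Distance 4: (row=0, col=1), (row=1, col=2), (row=3, col=4)
  Distance 5: (row=0, col=0), (row=0, col=2), (row=1, col=3), (row=2, col=4), (row=3, col=5)
  Distance 6: (row=0, col=3), (row=1, col=4), (row=2, col=5), (row=3, col=6), (row=4, col=5)
  Distance 7: (row=0, col=4), (row=1, col=5), (row=2, col=6), (row=3, col=7), (row=4, col=6), (row=5, col=5)  <- goal reached here
One shortest path (7 moves): (row=4, col=1) -> (row=4, col=2) -> (row=4, col=3) -> (row=3, col=3) -> (row=3, col=4) -> (row=2, col=4) -> (row=1, col=4) -> (row=0, col=4)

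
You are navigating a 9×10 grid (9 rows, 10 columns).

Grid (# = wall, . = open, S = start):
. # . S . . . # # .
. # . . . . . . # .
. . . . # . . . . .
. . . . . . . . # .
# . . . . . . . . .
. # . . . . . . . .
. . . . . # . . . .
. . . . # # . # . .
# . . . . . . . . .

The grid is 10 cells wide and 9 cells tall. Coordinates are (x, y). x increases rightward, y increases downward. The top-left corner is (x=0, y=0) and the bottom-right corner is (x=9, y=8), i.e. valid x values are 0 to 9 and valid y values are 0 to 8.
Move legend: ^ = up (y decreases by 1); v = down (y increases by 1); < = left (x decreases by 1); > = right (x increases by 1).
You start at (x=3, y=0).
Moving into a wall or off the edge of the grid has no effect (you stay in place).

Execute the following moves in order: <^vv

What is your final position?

Start: (x=3, y=0)
  < (left): (x=3, y=0) -> (x=2, y=0)
  ^ (up): blocked, stay at (x=2, y=0)
  v (down): (x=2, y=0) -> (x=2, y=1)
  v (down): (x=2, y=1) -> (x=2, y=2)
Final: (x=2, y=2)

Answer: Final position: (x=2, y=2)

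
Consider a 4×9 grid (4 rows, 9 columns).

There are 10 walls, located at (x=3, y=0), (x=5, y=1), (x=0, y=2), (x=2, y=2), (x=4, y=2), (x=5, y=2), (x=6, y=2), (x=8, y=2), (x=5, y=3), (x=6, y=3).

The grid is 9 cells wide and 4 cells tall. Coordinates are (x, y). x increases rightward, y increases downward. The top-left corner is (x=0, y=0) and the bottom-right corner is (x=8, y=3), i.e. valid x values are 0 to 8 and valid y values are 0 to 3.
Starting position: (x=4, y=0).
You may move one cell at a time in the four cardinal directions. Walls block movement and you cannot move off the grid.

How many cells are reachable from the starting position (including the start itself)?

BFS flood-fill from (x=4, y=0):
  Distance 0: (x=4, y=0)
  Distance 1: (x=5, y=0), (x=4, y=1)
  Distance 2: (x=6, y=0), (x=3, y=1)
  Distance 3: (x=7, y=0), (x=2, y=1), (x=6, y=1), (x=3, y=2)
  Distance 4: (x=2, y=0), (x=8, y=0), (x=1, y=1), (x=7, y=1), (x=3, y=3)
  Distance 5: (x=1, y=0), (x=0, y=1), (x=8, y=1), (x=1, y=2), (x=7, y=2), (x=2, y=3), (x=4, y=3)
  Distance 6: (x=0, y=0), (x=1, y=3), (x=7, y=3)
  Distance 7: (x=0, y=3), (x=8, y=3)
Total reachable: 26 (grid has 26 open cells total)

Answer: Reachable cells: 26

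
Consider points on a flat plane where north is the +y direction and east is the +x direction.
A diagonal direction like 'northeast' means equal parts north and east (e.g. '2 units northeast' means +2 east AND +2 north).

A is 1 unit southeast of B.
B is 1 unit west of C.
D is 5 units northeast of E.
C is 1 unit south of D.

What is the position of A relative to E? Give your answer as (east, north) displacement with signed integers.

Answer: A is at (east=5, north=3) relative to E.

Derivation:
Place E at the origin (east=0, north=0).
  D is 5 units northeast of E: delta (east=+5, north=+5); D at (east=5, north=5).
  C is 1 unit south of D: delta (east=+0, north=-1); C at (east=5, north=4).
  B is 1 unit west of C: delta (east=-1, north=+0); B at (east=4, north=4).
  A is 1 unit southeast of B: delta (east=+1, north=-1); A at (east=5, north=3).
Therefore A relative to E: (east=5, north=3).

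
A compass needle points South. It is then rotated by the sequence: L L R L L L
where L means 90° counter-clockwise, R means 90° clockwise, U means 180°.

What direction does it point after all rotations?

Answer: Final heading: South

Derivation:
Start: South
  L (left (90° counter-clockwise)) -> East
  L (left (90° counter-clockwise)) -> North
  R (right (90° clockwise)) -> East
  L (left (90° counter-clockwise)) -> North
  L (left (90° counter-clockwise)) -> West
  L (left (90° counter-clockwise)) -> South
Final: South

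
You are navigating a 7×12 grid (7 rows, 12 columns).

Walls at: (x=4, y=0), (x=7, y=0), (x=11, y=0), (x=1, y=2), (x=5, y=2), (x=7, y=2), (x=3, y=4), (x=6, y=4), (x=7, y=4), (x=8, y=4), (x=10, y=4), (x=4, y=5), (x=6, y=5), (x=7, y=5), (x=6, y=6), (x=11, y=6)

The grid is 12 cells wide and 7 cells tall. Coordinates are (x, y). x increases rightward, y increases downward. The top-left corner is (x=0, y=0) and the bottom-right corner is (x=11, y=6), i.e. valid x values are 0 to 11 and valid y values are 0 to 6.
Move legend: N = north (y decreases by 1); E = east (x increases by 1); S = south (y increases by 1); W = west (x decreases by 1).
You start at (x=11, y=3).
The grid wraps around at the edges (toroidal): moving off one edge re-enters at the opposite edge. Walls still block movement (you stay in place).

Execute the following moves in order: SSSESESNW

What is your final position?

Answer: Final position: (x=0, y=6)

Derivation:
Start: (x=11, y=3)
  S (south): (x=11, y=3) -> (x=11, y=4)
  S (south): (x=11, y=4) -> (x=11, y=5)
  S (south): blocked, stay at (x=11, y=5)
  E (east): (x=11, y=5) -> (x=0, y=5)
  S (south): (x=0, y=5) -> (x=0, y=6)
  E (east): (x=0, y=6) -> (x=1, y=6)
  S (south): (x=1, y=6) -> (x=1, y=0)
  N (north): (x=1, y=0) -> (x=1, y=6)
  W (west): (x=1, y=6) -> (x=0, y=6)
Final: (x=0, y=6)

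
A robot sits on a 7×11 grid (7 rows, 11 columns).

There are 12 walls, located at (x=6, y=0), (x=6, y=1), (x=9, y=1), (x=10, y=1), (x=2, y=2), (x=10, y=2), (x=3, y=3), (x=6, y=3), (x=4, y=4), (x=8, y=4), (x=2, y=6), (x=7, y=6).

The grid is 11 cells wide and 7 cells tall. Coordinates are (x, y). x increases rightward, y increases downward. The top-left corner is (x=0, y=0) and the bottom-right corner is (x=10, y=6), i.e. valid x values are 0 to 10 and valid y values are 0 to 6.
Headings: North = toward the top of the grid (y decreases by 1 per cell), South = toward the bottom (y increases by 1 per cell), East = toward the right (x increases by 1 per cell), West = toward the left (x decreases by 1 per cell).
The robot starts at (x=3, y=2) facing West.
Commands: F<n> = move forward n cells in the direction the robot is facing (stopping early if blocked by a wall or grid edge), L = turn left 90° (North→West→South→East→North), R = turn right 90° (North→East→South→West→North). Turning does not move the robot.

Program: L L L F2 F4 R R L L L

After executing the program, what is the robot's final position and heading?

Start: (x=3, y=2), facing West
  L: turn left, now facing South
  L: turn left, now facing East
  L: turn left, now facing North
  F2: move forward 2, now at (x=3, y=0)
  F4: move forward 0/4 (blocked), now at (x=3, y=0)
  R: turn right, now facing East
  R: turn right, now facing South
  L: turn left, now facing East
  L: turn left, now facing North
  L: turn left, now facing West
Final: (x=3, y=0), facing West

Answer: Final position: (x=3, y=0), facing West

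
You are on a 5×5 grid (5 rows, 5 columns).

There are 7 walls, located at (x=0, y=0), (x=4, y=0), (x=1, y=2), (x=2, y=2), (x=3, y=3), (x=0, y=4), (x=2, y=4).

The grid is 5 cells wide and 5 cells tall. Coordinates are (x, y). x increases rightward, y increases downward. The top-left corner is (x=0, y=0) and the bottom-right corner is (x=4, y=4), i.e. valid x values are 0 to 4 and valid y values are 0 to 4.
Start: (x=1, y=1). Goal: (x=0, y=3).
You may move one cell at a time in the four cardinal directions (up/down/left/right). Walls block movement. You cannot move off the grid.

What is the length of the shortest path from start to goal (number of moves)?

BFS from (x=1, y=1) until reaching (x=0, y=3):
  Distance 0: (x=1, y=1)
  Distance 1: (x=1, y=0), (x=0, y=1), (x=2, y=1)
  Distance 2: (x=2, y=0), (x=3, y=1), (x=0, y=2)
  Distance 3: (x=3, y=0), (x=4, y=1), (x=3, y=2), (x=0, y=3)  <- goal reached here
One shortest path (3 moves): (x=1, y=1) -> (x=0, y=1) -> (x=0, y=2) -> (x=0, y=3)

Answer: Shortest path length: 3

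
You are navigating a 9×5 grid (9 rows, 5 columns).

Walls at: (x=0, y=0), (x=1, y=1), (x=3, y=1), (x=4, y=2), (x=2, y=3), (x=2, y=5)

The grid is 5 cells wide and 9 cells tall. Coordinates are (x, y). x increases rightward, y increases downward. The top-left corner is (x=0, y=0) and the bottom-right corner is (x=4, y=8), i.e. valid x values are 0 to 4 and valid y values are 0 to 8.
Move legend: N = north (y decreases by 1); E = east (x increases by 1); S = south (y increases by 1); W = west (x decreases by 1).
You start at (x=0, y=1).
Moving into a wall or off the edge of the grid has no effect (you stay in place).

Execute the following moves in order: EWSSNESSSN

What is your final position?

Start: (x=0, y=1)
  E (east): blocked, stay at (x=0, y=1)
  W (west): blocked, stay at (x=0, y=1)
  S (south): (x=0, y=1) -> (x=0, y=2)
  S (south): (x=0, y=2) -> (x=0, y=3)
  N (north): (x=0, y=3) -> (x=0, y=2)
  E (east): (x=0, y=2) -> (x=1, y=2)
  S (south): (x=1, y=2) -> (x=1, y=3)
  S (south): (x=1, y=3) -> (x=1, y=4)
  S (south): (x=1, y=4) -> (x=1, y=5)
  N (north): (x=1, y=5) -> (x=1, y=4)
Final: (x=1, y=4)

Answer: Final position: (x=1, y=4)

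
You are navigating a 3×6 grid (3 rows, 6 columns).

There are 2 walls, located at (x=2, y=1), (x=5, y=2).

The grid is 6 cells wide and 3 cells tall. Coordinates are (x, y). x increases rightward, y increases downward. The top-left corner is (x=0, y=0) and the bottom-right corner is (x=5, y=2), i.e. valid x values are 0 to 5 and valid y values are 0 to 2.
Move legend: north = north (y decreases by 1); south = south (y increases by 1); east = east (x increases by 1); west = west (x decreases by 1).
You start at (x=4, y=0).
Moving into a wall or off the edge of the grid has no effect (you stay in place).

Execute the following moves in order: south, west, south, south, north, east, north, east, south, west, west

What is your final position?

Start: (x=4, y=0)
  south (south): (x=4, y=0) -> (x=4, y=1)
  west (west): (x=4, y=1) -> (x=3, y=1)
  south (south): (x=3, y=1) -> (x=3, y=2)
  south (south): blocked, stay at (x=3, y=2)
  north (north): (x=3, y=2) -> (x=3, y=1)
  east (east): (x=3, y=1) -> (x=4, y=1)
  north (north): (x=4, y=1) -> (x=4, y=0)
  east (east): (x=4, y=0) -> (x=5, y=0)
  south (south): (x=5, y=0) -> (x=5, y=1)
  west (west): (x=5, y=1) -> (x=4, y=1)
  west (west): (x=4, y=1) -> (x=3, y=1)
Final: (x=3, y=1)

Answer: Final position: (x=3, y=1)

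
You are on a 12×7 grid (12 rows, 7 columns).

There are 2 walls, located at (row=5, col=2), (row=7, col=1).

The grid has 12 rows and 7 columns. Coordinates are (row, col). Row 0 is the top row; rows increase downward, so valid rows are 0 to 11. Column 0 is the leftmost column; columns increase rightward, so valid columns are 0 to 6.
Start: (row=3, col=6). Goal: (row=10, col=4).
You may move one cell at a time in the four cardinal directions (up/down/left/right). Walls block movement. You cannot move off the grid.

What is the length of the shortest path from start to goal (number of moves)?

BFS from (row=3, col=6) until reaching (row=10, col=4):
  Distance 0: (row=3, col=6)
  Distance 1: (row=2, col=6), (row=3, col=5), (row=4, col=6)
  Distance 2: (row=1, col=6), (row=2, col=5), (row=3, col=4), (row=4, col=5), (row=5, col=6)
  Distance 3: (row=0, col=6), (row=1, col=5), (row=2, col=4), (row=3, col=3), (row=4, col=4), (row=5, col=5), (row=6, col=6)
  Distance 4: (row=0, col=5), (row=1, col=4), (row=2, col=3), (row=3, col=2), (row=4, col=3), (row=5, col=4), (row=6, col=5), (row=7, col=6)
  Distance 5: (row=0, col=4), (row=1, col=3), (row=2, col=2), (row=3, col=1), (row=4, col=2), (row=5, col=3), (row=6, col=4), (row=7, col=5), (row=8, col=6)
  Distance 6: (row=0, col=3), (row=1, col=2), (row=2, col=1), (row=3, col=0), (row=4, col=1), (row=6, col=3), (row=7, col=4), (row=8, col=5), (row=9, col=6)
  Distance 7: (row=0, col=2), (row=1, col=1), (row=2, col=0), (row=4, col=0), (row=5, col=1), (row=6, col=2), (row=7, col=3), (row=8, col=4), (row=9, col=5), (row=10, col=6)
  Distance 8: (row=0, col=1), (row=1, col=0), (row=5, col=0), (row=6, col=1), (row=7, col=2), (row=8, col=3), (row=9, col=4), (row=10, col=5), (row=11, col=6)
  Distance 9: (row=0, col=0), (row=6, col=0), (row=8, col=2), (row=9, col=3), (row=10, col=4), (row=11, col=5)  <- goal reached here
One shortest path (9 moves): (row=3, col=6) -> (row=3, col=5) -> (row=3, col=4) -> (row=4, col=4) -> (row=5, col=4) -> (row=6, col=4) -> (row=7, col=4) -> (row=8, col=4) -> (row=9, col=4) -> (row=10, col=4)

Answer: Shortest path length: 9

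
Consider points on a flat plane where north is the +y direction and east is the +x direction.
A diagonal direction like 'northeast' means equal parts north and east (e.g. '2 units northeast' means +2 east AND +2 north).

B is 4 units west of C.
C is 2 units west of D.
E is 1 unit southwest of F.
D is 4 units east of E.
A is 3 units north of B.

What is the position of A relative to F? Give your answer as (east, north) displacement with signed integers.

Place F at the origin (east=0, north=0).
  E is 1 unit southwest of F: delta (east=-1, north=-1); E at (east=-1, north=-1).
  D is 4 units east of E: delta (east=+4, north=+0); D at (east=3, north=-1).
  C is 2 units west of D: delta (east=-2, north=+0); C at (east=1, north=-1).
  B is 4 units west of C: delta (east=-4, north=+0); B at (east=-3, north=-1).
  A is 3 units north of B: delta (east=+0, north=+3); A at (east=-3, north=2).
Therefore A relative to F: (east=-3, north=2).

Answer: A is at (east=-3, north=2) relative to F.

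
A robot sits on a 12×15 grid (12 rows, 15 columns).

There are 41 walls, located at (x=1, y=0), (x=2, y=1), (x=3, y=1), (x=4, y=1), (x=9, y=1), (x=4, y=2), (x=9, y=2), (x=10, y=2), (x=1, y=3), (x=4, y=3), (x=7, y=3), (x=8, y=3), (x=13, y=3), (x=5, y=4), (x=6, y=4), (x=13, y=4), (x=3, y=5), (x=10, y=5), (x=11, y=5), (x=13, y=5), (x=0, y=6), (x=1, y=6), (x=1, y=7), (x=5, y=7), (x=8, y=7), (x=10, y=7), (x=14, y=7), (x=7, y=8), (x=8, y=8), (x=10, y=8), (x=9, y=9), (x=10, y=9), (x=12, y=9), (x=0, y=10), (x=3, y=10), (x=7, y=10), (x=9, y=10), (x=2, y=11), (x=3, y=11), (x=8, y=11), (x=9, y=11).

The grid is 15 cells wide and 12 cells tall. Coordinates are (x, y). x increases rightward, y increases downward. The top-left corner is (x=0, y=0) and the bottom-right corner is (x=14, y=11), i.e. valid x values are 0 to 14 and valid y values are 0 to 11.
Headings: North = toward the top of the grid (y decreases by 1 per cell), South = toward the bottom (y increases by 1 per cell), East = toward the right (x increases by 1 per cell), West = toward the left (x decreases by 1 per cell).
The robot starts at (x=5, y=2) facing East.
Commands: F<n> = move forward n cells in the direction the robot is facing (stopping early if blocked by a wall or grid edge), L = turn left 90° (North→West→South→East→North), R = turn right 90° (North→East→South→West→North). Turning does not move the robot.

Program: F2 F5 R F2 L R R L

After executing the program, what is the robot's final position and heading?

Start: (x=5, y=2), facing East
  F2: move forward 2, now at (x=7, y=2)
  F5: move forward 1/5 (blocked), now at (x=8, y=2)
  R: turn right, now facing South
  F2: move forward 0/2 (blocked), now at (x=8, y=2)
  L: turn left, now facing East
  R: turn right, now facing South
  R: turn right, now facing West
  L: turn left, now facing South
Final: (x=8, y=2), facing South

Answer: Final position: (x=8, y=2), facing South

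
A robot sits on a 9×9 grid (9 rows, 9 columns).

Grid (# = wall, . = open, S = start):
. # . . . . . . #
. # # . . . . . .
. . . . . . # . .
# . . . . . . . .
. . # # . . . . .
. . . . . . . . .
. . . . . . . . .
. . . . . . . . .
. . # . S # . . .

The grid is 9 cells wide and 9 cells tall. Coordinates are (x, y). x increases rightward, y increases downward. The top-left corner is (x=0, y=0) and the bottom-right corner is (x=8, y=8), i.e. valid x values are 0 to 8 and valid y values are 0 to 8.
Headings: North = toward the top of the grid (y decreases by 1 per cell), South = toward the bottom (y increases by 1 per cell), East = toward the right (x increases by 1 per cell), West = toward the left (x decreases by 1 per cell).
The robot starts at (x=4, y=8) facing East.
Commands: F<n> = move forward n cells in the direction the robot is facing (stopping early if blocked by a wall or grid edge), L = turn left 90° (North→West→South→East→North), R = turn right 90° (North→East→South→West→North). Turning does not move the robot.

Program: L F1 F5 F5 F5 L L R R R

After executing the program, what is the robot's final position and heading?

Answer: Final position: (x=4, y=0), facing East

Derivation:
Start: (x=4, y=8), facing East
  L: turn left, now facing North
  F1: move forward 1, now at (x=4, y=7)
  F5: move forward 5, now at (x=4, y=2)
  F5: move forward 2/5 (blocked), now at (x=4, y=0)
  F5: move forward 0/5 (blocked), now at (x=4, y=0)
  L: turn left, now facing West
  L: turn left, now facing South
  R: turn right, now facing West
  R: turn right, now facing North
  R: turn right, now facing East
Final: (x=4, y=0), facing East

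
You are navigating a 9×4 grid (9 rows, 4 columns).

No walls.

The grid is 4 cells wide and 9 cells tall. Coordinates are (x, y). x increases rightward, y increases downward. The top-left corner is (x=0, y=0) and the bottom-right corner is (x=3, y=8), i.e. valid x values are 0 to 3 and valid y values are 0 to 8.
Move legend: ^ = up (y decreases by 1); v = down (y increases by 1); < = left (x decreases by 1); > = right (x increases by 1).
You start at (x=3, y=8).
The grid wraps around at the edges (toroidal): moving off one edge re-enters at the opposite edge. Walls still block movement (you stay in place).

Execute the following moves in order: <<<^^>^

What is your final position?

Answer: Final position: (x=1, y=5)

Derivation:
Start: (x=3, y=8)
  < (left): (x=3, y=8) -> (x=2, y=8)
  < (left): (x=2, y=8) -> (x=1, y=8)
  < (left): (x=1, y=8) -> (x=0, y=8)
  ^ (up): (x=0, y=8) -> (x=0, y=7)
  ^ (up): (x=0, y=7) -> (x=0, y=6)
  > (right): (x=0, y=6) -> (x=1, y=6)
  ^ (up): (x=1, y=6) -> (x=1, y=5)
Final: (x=1, y=5)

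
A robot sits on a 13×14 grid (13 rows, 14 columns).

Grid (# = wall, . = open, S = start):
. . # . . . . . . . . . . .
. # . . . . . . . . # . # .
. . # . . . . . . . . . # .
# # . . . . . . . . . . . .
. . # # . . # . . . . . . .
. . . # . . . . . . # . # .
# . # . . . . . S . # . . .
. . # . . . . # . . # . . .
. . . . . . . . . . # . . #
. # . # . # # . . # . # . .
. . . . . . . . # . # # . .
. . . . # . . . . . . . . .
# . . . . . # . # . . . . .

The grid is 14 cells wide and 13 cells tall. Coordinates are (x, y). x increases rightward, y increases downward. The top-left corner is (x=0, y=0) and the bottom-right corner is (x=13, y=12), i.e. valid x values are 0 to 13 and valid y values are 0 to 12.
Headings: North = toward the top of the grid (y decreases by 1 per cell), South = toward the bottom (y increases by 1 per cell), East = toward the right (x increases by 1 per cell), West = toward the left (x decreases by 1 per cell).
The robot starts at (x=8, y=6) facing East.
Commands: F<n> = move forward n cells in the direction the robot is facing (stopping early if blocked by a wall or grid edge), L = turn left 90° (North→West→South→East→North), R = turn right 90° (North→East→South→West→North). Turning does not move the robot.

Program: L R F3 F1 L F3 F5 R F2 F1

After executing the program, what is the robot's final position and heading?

Start: (x=8, y=6), facing East
  L: turn left, now facing North
  R: turn right, now facing East
  F3: move forward 1/3 (blocked), now at (x=9, y=6)
  F1: move forward 0/1 (blocked), now at (x=9, y=6)
  L: turn left, now facing North
  F3: move forward 3, now at (x=9, y=3)
  F5: move forward 3/5 (blocked), now at (x=9, y=0)
  R: turn right, now facing East
  F2: move forward 2, now at (x=11, y=0)
  F1: move forward 1, now at (x=12, y=0)
Final: (x=12, y=0), facing East

Answer: Final position: (x=12, y=0), facing East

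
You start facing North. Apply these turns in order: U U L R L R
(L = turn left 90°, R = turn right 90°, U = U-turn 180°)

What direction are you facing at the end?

Start: North
  U (U-turn (180°)) -> South
  U (U-turn (180°)) -> North
  L (left (90° counter-clockwise)) -> West
  R (right (90° clockwise)) -> North
  L (left (90° counter-clockwise)) -> West
  R (right (90° clockwise)) -> North
Final: North

Answer: Final heading: North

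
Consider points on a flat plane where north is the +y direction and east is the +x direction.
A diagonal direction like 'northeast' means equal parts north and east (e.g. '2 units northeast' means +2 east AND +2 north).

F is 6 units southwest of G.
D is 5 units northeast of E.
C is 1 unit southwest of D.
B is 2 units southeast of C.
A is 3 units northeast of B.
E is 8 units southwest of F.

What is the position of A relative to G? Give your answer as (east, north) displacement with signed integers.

Answer: A is at (east=-5, north=-9) relative to G.

Derivation:
Place G at the origin (east=0, north=0).
  F is 6 units southwest of G: delta (east=-6, north=-6); F at (east=-6, north=-6).
  E is 8 units southwest of F: delta (east=-8, north=-8); E at (east=-14, north=-14).
  D is 5 units northeast of E: delta (east=+5, north=+5); D at (east=-9, north=-9).
  C is 1 unit southwest of D: delta (east=-1, north=-1); C at (east=-10, north=-10).
  B is 2 units southeast of C: delta (east=+2, north=-2); B at (east=-8, north=-12).
  A is 3 units northeast of B: delta (east=+3, north=+3); A at (east=-5, north=-9).
Therefore A relative to G: (east=-5, north=-9).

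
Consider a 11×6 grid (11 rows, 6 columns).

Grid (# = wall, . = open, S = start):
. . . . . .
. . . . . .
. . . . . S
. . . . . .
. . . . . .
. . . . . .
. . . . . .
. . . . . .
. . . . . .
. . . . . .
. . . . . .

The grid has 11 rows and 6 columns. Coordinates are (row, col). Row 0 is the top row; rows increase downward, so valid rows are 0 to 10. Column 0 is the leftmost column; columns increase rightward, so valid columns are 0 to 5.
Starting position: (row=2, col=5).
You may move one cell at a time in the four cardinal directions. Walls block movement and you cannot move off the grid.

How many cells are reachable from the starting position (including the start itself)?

BFS flood-fill from (row=2, col=5):
  Distance 0: (row=2, col=5)
  Distance 1: (row=1, col=5), (row=2, col=4), (row=3, col=5)
  Distance 2: (row=0, col=5), (row=1, col=4), (row=2, col=3), (row=3, col=4), (row=4, col=5)
  Distance 3: (row=0, col=4), (row=1, col=3), (row=2, col=2), (row=3, col=3), (row=4, col=4), (row=5, col=5)
  Distance 4: (row=0, col=3), (row=1, col=2), (row=2, col=1), (row=3, col=2), (row=4, col=3), (row=5, col=4), (row=6, col=5)
  Distance 5: (row=0, col=2), (row=1, col=1), (row=2, col=0), (row=3, col=1), (row=4, col=2), (row=5, col=3), (row=6, col=4), (row=7, col=5)
  Distance 6: (row=0, col=1), (row=1, col=0), (row=3, col=0), (row=4, col=1), (row=5, col=2), (row=6, col=3), (row=7, col=4), (row=8, col=5)
  Distance 7: (row=0, col=0), (row=4, col=0), (row=5, col=1), (row=6, col=2), (row=7, col=3), (row=8, col=4), (row=9, col=5)
  Distance 8: (row=5, col=0), (row=6, col=1), (row=7, col=2), (row=8, col=3), (row=9, col=4), (row=10, col=5)
  Distance 9: (row=6, col=0), (row=7, col=1), (row=8, col=2), (row=9, col=3), (row=10, col=4)
  Distance 10: (row=7, col=0), (row=8, col=1), (row=9, col=2), (row=10, col=3)
  Distance 11: (row=8, col=0), (row=9, col=1), (row=10, col=2)
  Distance 12: (row=9, col=0), (row=10, col=1)
  Distance 13: (row=10, col=0)
Total reachable: 66 (grid has 66 open cells total)

Answer: Reachable cells: 66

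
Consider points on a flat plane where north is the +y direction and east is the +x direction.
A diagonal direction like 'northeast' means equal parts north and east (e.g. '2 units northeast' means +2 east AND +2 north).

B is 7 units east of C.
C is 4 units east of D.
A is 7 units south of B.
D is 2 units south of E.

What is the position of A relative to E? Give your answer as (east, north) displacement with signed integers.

Place E at the origin (east=0, north=0).
  D is 2 units south of E: delta (east=+0, north=-2); D at (east=0, north=-2).
  C is 4 units east of D: delta (east=+4, north=+0); C at (east=4, north=-2).
  B is 7 units east of C: delta (east=+7, north=+0); B at (east=11, north=-2).
  A is 7 units south of B: delta (east=+0, north=-7); A at (east=11, north=-9).
Therefore A relative to E: (east=11, north=-9).

Answer: A is at (east=11, north=-9) relative to E.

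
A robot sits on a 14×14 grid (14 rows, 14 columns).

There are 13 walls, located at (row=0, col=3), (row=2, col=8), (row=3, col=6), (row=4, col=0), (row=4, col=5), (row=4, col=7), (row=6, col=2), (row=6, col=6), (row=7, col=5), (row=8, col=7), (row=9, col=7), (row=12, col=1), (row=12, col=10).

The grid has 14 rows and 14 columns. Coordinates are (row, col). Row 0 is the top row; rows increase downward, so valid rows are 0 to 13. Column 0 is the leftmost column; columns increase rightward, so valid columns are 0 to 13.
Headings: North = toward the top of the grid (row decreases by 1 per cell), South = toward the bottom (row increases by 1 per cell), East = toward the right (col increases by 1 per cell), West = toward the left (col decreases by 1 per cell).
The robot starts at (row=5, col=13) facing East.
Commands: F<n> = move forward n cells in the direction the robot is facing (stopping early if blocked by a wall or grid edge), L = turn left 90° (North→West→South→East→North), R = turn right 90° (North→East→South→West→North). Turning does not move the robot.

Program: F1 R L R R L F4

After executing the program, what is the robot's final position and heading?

Answer: Final position: (row=9, col=13), facing South

Derivation:
Start: (row=5, col=13), facing East
  F1: move forward 0/1 (blocked), now at (row=5, col=13)
  R: turn right, now facing South
  L: turn left, now facing East
  R: turn right, now facing South
  R: turn right, now facing West
  L: turn left, now facing South
  F4: move forward 4, now at (row=9, col=13)
Final: (row=9, col=13), facing South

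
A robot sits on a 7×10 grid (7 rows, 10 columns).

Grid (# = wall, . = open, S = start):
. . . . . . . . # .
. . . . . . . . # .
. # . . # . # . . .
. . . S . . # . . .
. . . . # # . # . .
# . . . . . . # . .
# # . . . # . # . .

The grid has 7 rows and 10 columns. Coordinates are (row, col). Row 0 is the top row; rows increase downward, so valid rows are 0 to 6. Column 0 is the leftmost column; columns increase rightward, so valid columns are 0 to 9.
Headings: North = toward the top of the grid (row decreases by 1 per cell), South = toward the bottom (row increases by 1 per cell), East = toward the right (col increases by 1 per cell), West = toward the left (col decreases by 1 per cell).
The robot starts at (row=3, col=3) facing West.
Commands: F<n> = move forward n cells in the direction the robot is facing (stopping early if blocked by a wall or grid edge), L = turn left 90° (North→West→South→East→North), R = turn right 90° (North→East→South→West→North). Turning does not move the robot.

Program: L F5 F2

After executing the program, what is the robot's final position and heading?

Answer: Final position: (row=6, col=3), facing South

Derivation:
Start: (row=3, col=3), facing West
  L: turn left, now facing South
  F5: move forward 3/5 (blocked), now at (row=6, col=3)
  F2: move forward 0/2 (blocked), now at (row=6, col=3)
Final: (row=6, col=3), facing South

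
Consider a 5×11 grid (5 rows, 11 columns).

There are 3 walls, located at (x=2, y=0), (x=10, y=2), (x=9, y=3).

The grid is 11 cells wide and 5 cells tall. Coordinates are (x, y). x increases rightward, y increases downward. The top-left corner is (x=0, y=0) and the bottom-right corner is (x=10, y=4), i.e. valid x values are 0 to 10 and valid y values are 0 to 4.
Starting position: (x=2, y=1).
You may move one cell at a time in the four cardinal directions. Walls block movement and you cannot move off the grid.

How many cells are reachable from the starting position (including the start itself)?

Answer: Reachable cells: 52

Derivation:
BFS flood-fill from (x=2, y=1):
  Distance 0: (x=2, y=1)
  Distance 1: (x=1, y=1), (x=3, y=1), (x=2, y=2)
  Distance 2: (x=1, y=0), (x=3, y=0), (x=0, y=1), (x=4, y=1), (x=1, y=2), (x=3, y=2), (x=2, y=3)
  Distance 3: (x=0, y=0), (x=4, y=0), (x=5, y=1), (x=0, y=2), (x=4, y=2), (x=1, y=3), (x=3, y=3), (x=2, y=4)
  Distance 4: (x=5, y=0), (x=6, y=1), (x=5, y=2), (x=0, y=3), (x=4, y=3), (x=1, y=4), (x=3, y=4)
  Distance 5: (x=6, y=0), (x=7, y=1), (x=6, y=2), (x=5, y=3), (x=0, y=4), (x=4, y=4)
  Distance 6: (x=7, y=0), (x=8, y=1), (x=7, y=2), (x=6, y=3), (x=5, y=4)
  Distance 7: (x=8, y=0), (x=9, y=1), (x=8, y=2), (x=7, y=3), (x=6, y=4)
  Distance 8: (x=9, y=0), (x=10, y=1), (x=9, y=2), (x=8, y=3), (x=7, y=4)
  Distance 9: (x=10, y=0), (x=8, y=4)
  Distance 10: (x=9, y=4)
  Distance 11: (x=10, y=4)
  Distance 12: (x=10, y=3)
Total reachable: 52 (grid has 52 open cells total)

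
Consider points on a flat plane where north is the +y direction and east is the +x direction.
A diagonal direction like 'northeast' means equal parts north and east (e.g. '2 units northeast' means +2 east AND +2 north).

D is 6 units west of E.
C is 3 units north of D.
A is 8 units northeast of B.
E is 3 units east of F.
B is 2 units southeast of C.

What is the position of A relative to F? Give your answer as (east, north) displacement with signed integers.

Place F at the origin (east=0, north=0).
  E is 3 units east of F: delta (east=+3, north=+0); E at (east=3, north=0).
  D is 6 units west of E: delta (east=-6, north=+0); D at (east=-3, north=0).
  C is 3 units north of D: delta (east=+0, north=+3); C at (east=-3, north=3).
  B is 2 units southeast of C: delta (east=+2, north=-2); B at (east=-1, north=1).
  A is 8 units northeast of B: delta (east=+8, north=+8); A at (east=7, north=9).
Therefore A relative to F: (east=7, north=9).

Answer: A is at (east=7, north=9) relative to F.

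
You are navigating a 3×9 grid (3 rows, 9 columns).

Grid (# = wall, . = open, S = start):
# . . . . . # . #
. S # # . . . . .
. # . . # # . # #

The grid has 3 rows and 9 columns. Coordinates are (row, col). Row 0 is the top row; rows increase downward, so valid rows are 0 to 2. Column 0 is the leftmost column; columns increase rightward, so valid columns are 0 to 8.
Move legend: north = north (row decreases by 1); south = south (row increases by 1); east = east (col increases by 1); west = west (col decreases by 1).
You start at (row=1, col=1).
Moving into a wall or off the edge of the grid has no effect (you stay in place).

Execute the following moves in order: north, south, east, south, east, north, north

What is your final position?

Answer: Final position: (row=0, col=1)

Derivation:
Start: (row=1, col=1)
  north (north): (row=1, col=1) -> (row=0, col=1)
  south (south): (row=0, col=1) -> (row=1, col=1)
  east (east): blocked, stay at (row=1, col=1)
  south (south): blocked, stay at (row=1, col=1)
  east (east): blocked, stay at (row=1, col=1)
  north (north): (row=1, col=1) -> (row=0, col=1)
  north (north): blocked, stay at (row=0, col=1)
Final: (row=0, col=1)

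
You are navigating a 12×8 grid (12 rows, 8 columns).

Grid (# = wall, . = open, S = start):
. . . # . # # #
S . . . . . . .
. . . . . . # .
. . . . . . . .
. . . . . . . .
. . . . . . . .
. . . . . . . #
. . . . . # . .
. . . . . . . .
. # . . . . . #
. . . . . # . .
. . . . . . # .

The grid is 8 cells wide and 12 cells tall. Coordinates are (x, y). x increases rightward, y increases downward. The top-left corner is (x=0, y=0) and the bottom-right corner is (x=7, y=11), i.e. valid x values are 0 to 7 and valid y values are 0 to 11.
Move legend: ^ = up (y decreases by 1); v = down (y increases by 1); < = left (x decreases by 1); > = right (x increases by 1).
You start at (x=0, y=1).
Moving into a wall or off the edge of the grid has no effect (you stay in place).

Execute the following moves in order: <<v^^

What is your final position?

Start: (x=0, y=1)
  < (left): blocked, stay at (x=0, y=1)
  < (left): blocked, stay at (x=0, y=1)
  v (down): (x=0, y=1) -> (x=0, y=2)
  ^ (up): (x=0, y=2) -> (x=0, y=1)
  ^ (up): (x=0, y=1) -> (x=0, y=0)
Final: (x=0, y=0)

Answer: Final position: (x=0, y=0)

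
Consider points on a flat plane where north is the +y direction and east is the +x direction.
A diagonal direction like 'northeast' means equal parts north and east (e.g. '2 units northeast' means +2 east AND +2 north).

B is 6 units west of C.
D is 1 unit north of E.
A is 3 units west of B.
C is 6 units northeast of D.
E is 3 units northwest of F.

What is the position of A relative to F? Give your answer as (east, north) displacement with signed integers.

Place F at the origin (east=0, north=0).
  E is 3 units northwest of F: delta (east=-3, north=+3); E at (east=-3, north=3).
  D is 1 unit north of E: delta (east=+0, north=+1); D at (east=-3, north=4).
  C is 6 units northeast of D: delta (east=+6, north=+6); C at (east=3, north=10).
  B is 6 units west of C: delta (east=-6, north=+0); B at (east=-3, north=10).
  A is 3 units west of B: delta (east=-3, north=+0); A at (east=-6, north=10).
Therefore A relative to F: (east=-6, north=10).

Answer: A is at (east=-6, north=10) relative to F.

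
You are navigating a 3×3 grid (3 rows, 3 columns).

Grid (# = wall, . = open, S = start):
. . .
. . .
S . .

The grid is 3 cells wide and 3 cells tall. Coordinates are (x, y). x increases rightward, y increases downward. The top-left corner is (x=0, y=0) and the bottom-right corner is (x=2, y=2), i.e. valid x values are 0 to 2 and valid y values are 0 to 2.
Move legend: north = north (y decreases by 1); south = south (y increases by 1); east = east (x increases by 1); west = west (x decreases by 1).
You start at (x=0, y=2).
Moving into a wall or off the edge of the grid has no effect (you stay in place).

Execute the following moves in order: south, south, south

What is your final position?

Answer: Final position: (x=0, y=2)

Derivation:
Start: (x=0, y=2)
  [×3]south (south): blocked, stay at (x=0, y=2)
Final: (x=0, y=2)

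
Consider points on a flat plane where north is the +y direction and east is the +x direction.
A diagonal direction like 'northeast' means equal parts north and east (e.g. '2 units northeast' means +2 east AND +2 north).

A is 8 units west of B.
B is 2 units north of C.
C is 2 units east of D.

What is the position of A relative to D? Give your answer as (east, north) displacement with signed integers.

Place D at the origin (east=0, north=0).
  C is 2 units east of D: delta (east=+2, north=+0); C at (east=2, north=0).
  B is 2 units north of C: delta (east=+0, north=+2); B at (east=2, north=2).
  A is 8 units west of B: delta (east=-8, north=+0); A at (east=-6, north=2).
Therefore A relative to D: (east=-6, north=2).

Answer: A is at (east=-6, north=2) relative to D.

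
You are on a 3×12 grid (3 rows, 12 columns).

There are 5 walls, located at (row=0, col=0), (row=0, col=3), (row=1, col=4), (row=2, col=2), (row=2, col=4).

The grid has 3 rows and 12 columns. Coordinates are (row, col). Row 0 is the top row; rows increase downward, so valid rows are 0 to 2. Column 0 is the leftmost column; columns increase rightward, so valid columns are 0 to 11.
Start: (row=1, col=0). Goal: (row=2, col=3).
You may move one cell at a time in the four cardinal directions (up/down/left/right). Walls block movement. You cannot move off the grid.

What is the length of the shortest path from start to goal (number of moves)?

Answer: Shortest path length: 4

Derivation:
BFS from (row=1, col=0) until reaching (row=2, col=3):
  Distance 0: (row=1, col=0)
  Distance 1: (row=1, col=1), (row=2, col=0)
  Distance 2: (row=0, col=1), (row=1, col=2), (row=2, col=1)
  Distance 3: (row=0, col=2), (row=1, col=3)
  Distance 4: (row=2, col=3)  <- goal reached here
One shortest path (4 moves): (row=1, col=0) -> (row=1, col=1) -> (row=1, col=2) -> (row=1, col=3) -> (row=2, col=3)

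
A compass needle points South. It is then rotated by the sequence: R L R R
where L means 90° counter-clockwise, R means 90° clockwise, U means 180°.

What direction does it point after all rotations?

Start: South
  R (right (90° clockwise)) -> West
  L (left (90° counter-clockwise)) -> South
  R (right (90° clockwise)) -> West
  R (right (90° clockwise)) -> North
Final: North

Answer: Final heading: North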